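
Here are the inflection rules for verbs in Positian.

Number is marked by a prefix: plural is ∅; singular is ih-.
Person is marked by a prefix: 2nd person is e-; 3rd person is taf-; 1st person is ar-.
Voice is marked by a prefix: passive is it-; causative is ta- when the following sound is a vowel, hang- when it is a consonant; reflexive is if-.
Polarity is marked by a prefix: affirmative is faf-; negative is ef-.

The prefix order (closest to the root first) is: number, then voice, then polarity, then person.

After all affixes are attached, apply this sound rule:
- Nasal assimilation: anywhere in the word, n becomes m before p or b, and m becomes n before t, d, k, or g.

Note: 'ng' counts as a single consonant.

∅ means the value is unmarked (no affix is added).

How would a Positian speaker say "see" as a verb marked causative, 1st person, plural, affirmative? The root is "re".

number = plural: zero marking, form stays re.
Attach voice causative hang- (before consonant 'r') → hangre.
Attach polarity affirmative faf- → fafhangre.
Attach person 1st person ar- → arfafhangre.
Nasal assimilation: no change.

arfafhangre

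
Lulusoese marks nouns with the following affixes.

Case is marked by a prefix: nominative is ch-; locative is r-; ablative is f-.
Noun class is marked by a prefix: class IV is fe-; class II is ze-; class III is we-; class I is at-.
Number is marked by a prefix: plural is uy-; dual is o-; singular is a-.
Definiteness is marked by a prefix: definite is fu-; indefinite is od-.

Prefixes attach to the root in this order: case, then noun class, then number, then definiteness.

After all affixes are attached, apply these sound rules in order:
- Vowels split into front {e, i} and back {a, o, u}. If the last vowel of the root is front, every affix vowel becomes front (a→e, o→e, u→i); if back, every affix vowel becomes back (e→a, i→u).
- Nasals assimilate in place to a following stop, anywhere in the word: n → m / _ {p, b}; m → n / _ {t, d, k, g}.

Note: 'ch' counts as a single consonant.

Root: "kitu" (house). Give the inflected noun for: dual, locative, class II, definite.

Attach case locative r- → rkitu.
Attach noun class class II ze- → zerkitu.
Attach number dual o- → ozerkitu.
Attach definiteness definite fu- → fuozerkitu.
Apply vowel harmony: fuozerkitu → fuozarkitu.
Nasal assimilation: no change.

fuozarkitu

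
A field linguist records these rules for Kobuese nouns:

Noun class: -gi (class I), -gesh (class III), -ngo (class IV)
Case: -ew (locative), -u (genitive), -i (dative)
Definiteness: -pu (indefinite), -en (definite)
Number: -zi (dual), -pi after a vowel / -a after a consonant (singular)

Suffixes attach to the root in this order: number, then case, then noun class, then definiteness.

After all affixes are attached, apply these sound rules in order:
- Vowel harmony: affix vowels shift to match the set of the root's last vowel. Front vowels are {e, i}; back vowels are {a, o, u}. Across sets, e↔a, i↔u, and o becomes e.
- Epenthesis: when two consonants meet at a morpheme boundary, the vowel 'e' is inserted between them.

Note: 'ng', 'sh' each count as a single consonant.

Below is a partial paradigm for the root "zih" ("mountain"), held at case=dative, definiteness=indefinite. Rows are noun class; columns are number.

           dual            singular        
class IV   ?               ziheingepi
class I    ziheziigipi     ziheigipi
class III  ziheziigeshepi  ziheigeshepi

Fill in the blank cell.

Attach number dual -zi → zihzi.
Attach case dative -i → zihzii.
Attach noun class class IV -ngo → zihziingo.
Attach definiteness indefinite -pu → zihziingopu.
Apply vowel harmony: zihziingopu → zihziingepi.
Apply epenthesis: zihziingepi → ziheziingepi.

ziheziingepi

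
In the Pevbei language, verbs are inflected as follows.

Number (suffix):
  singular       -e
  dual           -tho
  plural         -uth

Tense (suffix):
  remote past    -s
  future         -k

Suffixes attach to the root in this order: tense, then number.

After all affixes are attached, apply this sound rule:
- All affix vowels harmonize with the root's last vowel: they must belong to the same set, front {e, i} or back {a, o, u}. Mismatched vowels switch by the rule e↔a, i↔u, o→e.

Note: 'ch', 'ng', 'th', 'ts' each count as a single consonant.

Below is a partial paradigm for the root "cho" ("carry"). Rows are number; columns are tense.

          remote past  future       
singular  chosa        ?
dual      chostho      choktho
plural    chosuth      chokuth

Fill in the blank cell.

Attach tense future -k → chok.
Attach number singular -e → choke.
Apply vowel harmony: choke → choka.

choka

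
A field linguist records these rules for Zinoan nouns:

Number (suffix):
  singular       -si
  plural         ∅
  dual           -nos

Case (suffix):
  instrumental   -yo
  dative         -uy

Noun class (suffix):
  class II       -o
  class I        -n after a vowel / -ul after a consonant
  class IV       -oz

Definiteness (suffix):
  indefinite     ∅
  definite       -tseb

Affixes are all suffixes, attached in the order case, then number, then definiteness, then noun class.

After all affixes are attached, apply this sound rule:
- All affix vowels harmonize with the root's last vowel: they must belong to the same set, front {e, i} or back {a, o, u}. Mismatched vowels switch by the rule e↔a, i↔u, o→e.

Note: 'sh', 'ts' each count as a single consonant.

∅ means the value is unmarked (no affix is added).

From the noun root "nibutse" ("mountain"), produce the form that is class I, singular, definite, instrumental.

Attach case instrumental -yo → nibutseyo.
Attach number singular -si → nibutseyosi.
Attach definiteness definite -tseb → nibutseyositseb.
Attach noun class class I -ul (after consonant 'b') → nibutseyositsebul.
Apply vowel harmony: nibutseyositsebul → nibutseyesitsebil.

nibutseyesitsebil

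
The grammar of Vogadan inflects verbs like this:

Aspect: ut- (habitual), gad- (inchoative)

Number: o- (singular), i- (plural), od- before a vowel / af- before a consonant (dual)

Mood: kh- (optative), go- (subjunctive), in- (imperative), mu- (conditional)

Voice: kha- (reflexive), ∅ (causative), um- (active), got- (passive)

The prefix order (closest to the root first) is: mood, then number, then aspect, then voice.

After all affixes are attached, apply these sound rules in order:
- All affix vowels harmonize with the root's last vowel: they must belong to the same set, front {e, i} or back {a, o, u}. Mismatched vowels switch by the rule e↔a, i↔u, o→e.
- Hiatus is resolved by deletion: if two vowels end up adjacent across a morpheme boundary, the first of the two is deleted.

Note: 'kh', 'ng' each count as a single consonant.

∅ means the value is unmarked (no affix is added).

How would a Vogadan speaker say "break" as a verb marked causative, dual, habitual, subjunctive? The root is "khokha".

Attach mood subjunctive go- → gokhokha.
Attach number dual af- (before consonant 'g') → afgokhokha.
Attach aspect habitual ut- → utafgokhokha.
voice = causative: zero marking, form stays utafgokhokha.
Vowel harmony: no change.
Vowel deletion: no change.

utafgokhokha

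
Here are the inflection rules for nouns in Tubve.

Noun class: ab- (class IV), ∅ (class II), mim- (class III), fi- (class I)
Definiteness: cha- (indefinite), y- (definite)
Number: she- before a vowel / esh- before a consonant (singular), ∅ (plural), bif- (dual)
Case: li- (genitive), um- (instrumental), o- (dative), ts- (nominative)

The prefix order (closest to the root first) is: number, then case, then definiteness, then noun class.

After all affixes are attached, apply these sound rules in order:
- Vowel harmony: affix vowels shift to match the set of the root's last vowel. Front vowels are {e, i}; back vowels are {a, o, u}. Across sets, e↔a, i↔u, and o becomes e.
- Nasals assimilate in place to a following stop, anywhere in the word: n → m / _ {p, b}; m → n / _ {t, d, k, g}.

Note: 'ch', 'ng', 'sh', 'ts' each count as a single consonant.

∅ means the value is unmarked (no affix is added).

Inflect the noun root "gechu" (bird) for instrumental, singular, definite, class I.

Attach number singular esh- (before consonant 'g') → eshgechu.
Attach case instrumental um- → umeshgechu.
Attach definiteness definite y- → yumeshgechu.
Attach noun class class I fi- → fiyumeshgechu.
Apply vowel harmony: fiyumeshgechu → fuyumashgechu.
Nasal assimilation: no change.

fuyumashgechu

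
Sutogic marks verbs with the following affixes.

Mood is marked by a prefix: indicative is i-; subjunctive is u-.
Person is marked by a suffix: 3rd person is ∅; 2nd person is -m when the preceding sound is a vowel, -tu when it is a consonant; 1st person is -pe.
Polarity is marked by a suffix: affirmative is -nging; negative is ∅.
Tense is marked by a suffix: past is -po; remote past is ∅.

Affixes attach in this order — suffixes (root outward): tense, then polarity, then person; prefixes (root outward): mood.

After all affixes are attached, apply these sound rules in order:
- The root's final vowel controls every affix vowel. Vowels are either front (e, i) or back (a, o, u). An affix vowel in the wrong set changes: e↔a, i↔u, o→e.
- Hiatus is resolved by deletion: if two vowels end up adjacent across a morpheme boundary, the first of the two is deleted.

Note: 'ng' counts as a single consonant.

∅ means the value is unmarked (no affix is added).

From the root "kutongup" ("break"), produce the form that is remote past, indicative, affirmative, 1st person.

ukutongupngungpa

tense = remote past: zero marking, form stays kutongup.
Attach polarity affirmative -nging → kutongupnging.
Attach mood indicative i- → ikutongupnging.
Attach person 1st person -pe → ikutongupngingpe.
Apply vowel harmony: ikutongupngingpe → ukutongupngungpa.
Vowel deletion: no change.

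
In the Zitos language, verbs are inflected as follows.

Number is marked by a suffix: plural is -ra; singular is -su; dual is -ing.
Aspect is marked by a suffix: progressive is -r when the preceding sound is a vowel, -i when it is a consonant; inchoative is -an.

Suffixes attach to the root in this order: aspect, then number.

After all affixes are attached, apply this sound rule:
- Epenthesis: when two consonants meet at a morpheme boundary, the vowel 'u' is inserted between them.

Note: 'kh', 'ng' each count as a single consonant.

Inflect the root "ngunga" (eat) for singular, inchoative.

ngungaanusu

Attach aspect inchoative -an → ngungaan.
Attach number singular -su → ngungaansu.
Apply epenthesis: ngungaansu → ngungaanusu.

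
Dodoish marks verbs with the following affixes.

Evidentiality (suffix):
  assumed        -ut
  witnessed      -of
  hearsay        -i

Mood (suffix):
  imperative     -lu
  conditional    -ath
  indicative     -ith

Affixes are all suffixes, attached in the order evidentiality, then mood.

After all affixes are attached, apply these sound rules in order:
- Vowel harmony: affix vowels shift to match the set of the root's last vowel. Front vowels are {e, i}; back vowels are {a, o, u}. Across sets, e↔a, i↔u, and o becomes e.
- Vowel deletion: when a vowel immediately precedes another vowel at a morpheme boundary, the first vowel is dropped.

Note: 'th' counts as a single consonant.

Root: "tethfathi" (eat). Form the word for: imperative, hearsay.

tethfathili

Attach evidentiality hearsay -i → tethfathii.
Attach mood imperative -lu → tethfathiilu.
Apply vowel harmony: tethfathiilu → tethfathiili.
Apply vowel deletion: tethfathiili → tethfathili.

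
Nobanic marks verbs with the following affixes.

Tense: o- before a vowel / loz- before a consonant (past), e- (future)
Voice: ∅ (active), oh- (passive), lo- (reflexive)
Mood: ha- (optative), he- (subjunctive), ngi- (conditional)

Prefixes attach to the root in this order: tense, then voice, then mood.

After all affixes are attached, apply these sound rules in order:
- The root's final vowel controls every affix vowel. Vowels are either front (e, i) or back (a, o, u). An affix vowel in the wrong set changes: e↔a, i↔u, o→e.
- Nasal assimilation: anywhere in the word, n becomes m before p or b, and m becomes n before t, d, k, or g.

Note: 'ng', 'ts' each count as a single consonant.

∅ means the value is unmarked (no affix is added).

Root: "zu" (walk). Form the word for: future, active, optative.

haazu

Attach tense future e- → ezu.
voice = active: zero marking, form stays ezu.
Attach mood optative ha- → haezu.
Apply vowel harmony: haezu → haazu.
Nasal assimilation: no change.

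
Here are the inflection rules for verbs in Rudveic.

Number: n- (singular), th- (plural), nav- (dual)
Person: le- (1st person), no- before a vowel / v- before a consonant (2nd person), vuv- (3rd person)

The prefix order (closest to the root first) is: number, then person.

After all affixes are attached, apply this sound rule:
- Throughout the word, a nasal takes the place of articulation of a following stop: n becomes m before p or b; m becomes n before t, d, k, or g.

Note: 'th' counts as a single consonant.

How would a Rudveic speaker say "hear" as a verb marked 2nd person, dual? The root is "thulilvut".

vnavthulilvut

Attach number dual nav- → navthulilvut.
Attach person 2nd person v- (before consonant 'n') → vnavthulilvut.
Nasal assimilation: no change.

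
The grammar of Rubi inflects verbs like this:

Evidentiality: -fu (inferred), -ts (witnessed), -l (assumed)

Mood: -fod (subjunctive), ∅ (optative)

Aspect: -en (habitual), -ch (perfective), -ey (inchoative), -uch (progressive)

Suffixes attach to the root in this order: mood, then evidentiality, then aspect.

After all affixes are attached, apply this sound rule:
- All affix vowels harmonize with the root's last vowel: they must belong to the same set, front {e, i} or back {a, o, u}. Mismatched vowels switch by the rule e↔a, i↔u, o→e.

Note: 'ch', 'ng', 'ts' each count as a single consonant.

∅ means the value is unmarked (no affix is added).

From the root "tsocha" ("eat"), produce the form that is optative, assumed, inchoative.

tsochalay

mood = optative: zero marking, form stays tsocha.
Attach evidentiality assumed -l → tsochal.
Attach aspect inchoative -ey → tsochaley.
Apply vowel harmony: tsochaley → tsochalay.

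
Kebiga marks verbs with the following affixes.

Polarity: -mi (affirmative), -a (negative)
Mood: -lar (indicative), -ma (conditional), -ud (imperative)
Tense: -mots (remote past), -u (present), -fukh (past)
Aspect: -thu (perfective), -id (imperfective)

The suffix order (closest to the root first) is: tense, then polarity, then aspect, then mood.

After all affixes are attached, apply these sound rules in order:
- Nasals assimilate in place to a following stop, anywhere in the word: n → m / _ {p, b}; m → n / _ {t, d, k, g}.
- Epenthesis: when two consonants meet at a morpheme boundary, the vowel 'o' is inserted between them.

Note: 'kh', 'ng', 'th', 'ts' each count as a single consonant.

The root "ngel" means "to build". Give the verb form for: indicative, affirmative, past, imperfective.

Attach tense past -fukh → ngelfukh.
Attach polarity affirmative -mi → ngelfukhmi.
Attach aspect imperfective -id → ngelfukhmiid.
Attach mood indicative -lar → ngelfukhmiidlar.
Nasal assimilation: no change.
Apply epenthesis: ngelfukhmiidlar → ngelofukhomiidolar.

ngelofukhomiidolar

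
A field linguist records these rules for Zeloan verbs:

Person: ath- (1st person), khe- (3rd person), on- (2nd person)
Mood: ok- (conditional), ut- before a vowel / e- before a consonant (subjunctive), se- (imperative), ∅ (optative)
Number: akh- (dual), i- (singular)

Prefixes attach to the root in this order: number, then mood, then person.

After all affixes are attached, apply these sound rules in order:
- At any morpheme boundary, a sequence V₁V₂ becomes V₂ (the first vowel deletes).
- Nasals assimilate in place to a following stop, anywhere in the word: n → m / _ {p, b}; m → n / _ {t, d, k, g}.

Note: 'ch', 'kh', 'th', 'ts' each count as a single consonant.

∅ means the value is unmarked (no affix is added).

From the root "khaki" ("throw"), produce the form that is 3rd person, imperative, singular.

khesikhaki

Attach number singular i- → ikhaki.
Attach mood imperative se- → seikhaki.
Attach person 3rd person khe- → kheseikhaki.
Apply vowel deletion: kheseikhaki → khesikhaki.
Nasal assimilation: no change.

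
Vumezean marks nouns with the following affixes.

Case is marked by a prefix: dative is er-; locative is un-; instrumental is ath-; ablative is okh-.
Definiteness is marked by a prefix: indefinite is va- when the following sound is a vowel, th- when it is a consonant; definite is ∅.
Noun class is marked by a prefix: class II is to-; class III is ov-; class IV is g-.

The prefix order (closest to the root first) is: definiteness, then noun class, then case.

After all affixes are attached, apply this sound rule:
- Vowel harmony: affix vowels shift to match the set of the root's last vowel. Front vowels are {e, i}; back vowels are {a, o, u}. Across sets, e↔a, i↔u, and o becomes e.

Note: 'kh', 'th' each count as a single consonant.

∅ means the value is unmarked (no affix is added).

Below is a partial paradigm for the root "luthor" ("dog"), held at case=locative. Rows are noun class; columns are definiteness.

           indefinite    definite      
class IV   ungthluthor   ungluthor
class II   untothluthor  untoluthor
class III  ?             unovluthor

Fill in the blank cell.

Attach definiteness indefinite th- (before consonant 'l') → thluthor.
Attach noun class class III ov- → ovthluthor.
Attach case locative un- → unovthluthor.
Vowel harmony: no change.

unovthluthor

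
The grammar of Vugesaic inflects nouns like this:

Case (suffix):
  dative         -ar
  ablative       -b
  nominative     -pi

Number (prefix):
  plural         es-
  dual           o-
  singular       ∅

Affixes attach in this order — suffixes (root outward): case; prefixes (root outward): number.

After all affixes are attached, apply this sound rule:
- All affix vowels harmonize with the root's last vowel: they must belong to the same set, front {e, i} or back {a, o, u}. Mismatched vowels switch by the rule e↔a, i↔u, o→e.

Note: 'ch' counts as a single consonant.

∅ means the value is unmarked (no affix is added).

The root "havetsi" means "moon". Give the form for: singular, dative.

havetsier

number = singular: zero marking, form stays havetsi.
Attach case dative -ar → havetsiar.
Apply vowel harmony: havetsiar → havetsier.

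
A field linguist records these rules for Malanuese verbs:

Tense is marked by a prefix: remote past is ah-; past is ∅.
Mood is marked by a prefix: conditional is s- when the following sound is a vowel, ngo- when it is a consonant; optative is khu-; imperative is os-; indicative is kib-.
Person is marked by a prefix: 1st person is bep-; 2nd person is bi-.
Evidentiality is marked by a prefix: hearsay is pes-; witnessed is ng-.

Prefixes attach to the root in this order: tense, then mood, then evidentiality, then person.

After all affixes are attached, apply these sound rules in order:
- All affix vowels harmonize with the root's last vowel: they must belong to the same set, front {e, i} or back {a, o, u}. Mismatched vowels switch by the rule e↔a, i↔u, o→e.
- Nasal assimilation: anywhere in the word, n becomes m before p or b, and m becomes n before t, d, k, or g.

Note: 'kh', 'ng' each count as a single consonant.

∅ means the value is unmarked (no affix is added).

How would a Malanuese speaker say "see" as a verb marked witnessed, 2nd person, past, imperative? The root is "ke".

tense = past: zero marking, form stays ke.
Attach mood imperative os- → oske.
Attach evidentiality witnessed ng- → ngoske.
Attach person 2nd person bi- → bingoske.
Apply vowel harmony: bingoske → bingeske.
Nasal assimilation: no change.

bingeske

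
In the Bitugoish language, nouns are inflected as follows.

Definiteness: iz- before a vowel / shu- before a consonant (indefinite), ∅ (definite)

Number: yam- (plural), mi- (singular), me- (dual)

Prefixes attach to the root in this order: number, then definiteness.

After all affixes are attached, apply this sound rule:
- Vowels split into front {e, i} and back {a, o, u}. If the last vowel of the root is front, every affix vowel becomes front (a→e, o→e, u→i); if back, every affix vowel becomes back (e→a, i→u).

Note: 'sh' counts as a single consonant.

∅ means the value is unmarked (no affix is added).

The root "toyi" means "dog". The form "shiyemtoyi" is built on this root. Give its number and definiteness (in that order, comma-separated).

plural, indefinite

Segment: shu-yam-toyi.
number: yam- → plural.
definiteness: iz/shu- → indefinite.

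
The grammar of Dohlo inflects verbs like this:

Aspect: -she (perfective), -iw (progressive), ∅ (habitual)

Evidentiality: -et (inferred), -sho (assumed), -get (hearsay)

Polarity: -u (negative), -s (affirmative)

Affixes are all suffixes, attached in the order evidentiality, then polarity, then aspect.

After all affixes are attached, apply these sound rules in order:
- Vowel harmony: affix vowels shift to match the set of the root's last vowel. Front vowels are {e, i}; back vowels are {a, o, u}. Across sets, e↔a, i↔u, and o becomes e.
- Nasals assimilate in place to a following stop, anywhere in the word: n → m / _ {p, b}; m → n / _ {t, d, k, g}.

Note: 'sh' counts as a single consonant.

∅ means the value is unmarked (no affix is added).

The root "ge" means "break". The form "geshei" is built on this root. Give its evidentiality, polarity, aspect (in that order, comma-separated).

assumed, negative, habitual

Segment: ge-sho-u.
evidentiality: -sho → assumed.
polarity: -u → negative.
aspect: ∅ → habitual.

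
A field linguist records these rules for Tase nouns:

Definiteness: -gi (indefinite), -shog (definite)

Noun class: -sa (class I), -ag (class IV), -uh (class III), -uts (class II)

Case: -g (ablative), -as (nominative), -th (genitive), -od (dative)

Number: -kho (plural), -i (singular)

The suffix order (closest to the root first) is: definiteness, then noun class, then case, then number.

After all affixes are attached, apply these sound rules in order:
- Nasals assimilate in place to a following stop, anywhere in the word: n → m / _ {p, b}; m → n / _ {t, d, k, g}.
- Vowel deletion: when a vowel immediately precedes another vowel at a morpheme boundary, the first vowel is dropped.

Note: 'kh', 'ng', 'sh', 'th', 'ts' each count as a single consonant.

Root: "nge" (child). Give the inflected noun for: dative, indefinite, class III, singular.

ngeguhodi

Attach definiteness indefinite -gi → ngegi.
Attach noun class class III -uh → ngegiuh.
Attach case dative -od → ngegiuhod.
Attach number singular -i → ngegiuhodi.
Nasal assimilation: no change.
Apply vowel deletion: ngegiuhodi → ngeguhodi.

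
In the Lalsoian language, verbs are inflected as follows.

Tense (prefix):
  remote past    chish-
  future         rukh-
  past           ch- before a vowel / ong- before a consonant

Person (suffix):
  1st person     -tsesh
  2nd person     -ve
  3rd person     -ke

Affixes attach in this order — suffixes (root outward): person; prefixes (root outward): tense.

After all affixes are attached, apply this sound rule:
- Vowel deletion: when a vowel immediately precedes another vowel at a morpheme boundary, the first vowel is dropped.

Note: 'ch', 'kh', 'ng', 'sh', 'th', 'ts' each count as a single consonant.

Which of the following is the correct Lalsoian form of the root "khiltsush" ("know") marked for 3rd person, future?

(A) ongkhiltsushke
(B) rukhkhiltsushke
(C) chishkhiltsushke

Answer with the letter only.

Attach tense future rukh- → rukhkhiltsush.
Attach person 3rd person -ke → rukhkhiltsushke.
Vowel deletion: no change.
So the correct form is rukhkhiltsushke, option (B).
(C) chishkhiltsushke is wrong: it uses remote past instead of future for tense.
(A) ongkhiltsushke is wrong: it uses past instead of future for tense.

B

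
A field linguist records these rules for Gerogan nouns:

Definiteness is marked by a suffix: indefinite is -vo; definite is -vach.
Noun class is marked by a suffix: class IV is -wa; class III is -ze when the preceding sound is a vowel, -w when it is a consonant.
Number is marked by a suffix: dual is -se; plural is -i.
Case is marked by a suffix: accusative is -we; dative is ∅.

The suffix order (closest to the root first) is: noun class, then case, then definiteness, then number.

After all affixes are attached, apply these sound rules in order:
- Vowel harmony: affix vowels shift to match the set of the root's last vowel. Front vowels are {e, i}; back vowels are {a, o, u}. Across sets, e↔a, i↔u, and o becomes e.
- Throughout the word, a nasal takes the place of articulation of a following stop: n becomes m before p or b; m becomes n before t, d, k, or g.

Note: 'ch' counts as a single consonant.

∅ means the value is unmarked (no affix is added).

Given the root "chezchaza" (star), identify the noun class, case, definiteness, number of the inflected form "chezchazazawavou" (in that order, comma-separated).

class III, accusative, indefinite, plural

Segment: chezchaza-ze-we-vo-i.
noun class: -ze/w → class III.
case: -we → accusative.
definiteness: -vo → indefinite.
number: -i → plural.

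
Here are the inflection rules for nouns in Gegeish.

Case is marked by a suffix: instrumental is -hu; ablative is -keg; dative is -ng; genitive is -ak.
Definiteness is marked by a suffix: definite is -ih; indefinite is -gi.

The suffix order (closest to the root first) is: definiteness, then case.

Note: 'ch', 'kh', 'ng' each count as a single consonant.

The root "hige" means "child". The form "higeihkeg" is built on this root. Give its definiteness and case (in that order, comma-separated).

definite, ablative

Segment: hige-ih-keg.
definiteness: -ih → definite.
case: -keg → ablative.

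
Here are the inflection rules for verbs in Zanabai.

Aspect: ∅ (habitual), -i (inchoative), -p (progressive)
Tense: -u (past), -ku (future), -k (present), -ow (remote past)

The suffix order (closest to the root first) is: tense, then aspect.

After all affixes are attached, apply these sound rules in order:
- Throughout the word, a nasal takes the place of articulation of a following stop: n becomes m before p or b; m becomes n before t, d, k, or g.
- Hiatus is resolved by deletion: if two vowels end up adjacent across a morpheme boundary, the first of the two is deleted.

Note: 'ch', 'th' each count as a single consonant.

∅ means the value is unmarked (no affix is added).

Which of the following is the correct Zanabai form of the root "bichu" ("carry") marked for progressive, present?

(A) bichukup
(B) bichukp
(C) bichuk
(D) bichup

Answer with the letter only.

B

Attach tense present -k → bichuk.
Attach aspect progressive -p → bichukp.
Nasal assimilation: no change.
Vowel deletion: no change.
So the correct form is bichukp, option (B).
(A) bichukup is wrong: it uses future instead of present for tense.
(D) bichup is wrong: it uses past instead of present for tense.
(C) bichuk is wrong: it uses habitual instead of progressive for aspect.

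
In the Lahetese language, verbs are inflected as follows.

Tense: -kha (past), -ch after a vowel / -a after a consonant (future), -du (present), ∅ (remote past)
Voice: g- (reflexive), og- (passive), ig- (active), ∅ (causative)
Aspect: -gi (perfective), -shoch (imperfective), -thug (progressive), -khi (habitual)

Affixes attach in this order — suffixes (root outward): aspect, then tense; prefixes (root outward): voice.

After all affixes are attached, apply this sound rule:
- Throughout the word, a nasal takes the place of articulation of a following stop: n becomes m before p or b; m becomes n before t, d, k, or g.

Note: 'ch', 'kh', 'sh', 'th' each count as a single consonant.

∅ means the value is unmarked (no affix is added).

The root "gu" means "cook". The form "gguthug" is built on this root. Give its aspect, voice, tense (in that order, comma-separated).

Segment: g-gu-thug.
aspect: -thug → progressive.
voice: g- → reflexive.
tense: ∅ → remote past.

progressive, reflexive, remote past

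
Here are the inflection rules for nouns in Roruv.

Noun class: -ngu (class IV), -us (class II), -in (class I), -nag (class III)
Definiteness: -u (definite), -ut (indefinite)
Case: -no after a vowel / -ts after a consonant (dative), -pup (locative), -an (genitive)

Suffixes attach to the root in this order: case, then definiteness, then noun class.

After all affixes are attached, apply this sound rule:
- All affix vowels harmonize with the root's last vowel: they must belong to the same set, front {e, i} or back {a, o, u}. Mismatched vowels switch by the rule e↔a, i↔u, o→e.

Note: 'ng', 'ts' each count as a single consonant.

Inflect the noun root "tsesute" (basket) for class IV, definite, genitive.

Attach case genitive -an → tsesutean.
Attach definiteness definite -u → tsesuteanu.
Attach noun class class IV -ngu → tsesuteanungu.
Apply vowel harmony: tsesuteanungu → tsesuteeningi.

tsesuteeningi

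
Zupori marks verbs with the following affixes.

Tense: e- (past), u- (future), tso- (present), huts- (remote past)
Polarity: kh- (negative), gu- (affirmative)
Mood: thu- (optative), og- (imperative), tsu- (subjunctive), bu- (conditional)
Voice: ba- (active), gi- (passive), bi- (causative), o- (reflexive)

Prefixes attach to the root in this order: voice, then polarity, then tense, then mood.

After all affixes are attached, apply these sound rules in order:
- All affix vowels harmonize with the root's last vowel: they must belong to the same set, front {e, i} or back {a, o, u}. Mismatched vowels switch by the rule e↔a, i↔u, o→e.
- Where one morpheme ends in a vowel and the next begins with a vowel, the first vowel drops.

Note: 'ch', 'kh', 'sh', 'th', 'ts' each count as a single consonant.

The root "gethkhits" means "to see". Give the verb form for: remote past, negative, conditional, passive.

bihitskhgigethkhits

Attach voice passive gi- → gigethkhits.
Attach polarity negative kh- → khgigethkhits.
Attach tense remote past huts- → hutskhgigethkhits.
Attach mood conditional bu- → buhutskhgigethkhits.
Apply vowel harmony: buhutskhgigethkhits → bihitskhgigethkhits.
Vowel deletion: no change.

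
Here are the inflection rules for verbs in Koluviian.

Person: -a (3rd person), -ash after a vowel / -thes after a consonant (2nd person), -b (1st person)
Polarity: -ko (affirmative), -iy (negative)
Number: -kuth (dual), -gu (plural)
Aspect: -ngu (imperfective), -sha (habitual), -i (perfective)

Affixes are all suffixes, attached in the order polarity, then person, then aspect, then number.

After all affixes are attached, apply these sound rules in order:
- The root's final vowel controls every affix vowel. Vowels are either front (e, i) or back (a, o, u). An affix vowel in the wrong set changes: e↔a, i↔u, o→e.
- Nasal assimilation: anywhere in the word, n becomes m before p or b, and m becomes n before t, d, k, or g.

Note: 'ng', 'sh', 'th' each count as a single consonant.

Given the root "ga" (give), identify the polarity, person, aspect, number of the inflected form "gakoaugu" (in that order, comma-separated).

affirmative, 3rd person, perfective, plural

Segment: ga-ko-a-i-gu.
polarity: -ko → affirmative.
person: -a → 3rd person.
aspect: -i → perfective.
number: -gu → plural.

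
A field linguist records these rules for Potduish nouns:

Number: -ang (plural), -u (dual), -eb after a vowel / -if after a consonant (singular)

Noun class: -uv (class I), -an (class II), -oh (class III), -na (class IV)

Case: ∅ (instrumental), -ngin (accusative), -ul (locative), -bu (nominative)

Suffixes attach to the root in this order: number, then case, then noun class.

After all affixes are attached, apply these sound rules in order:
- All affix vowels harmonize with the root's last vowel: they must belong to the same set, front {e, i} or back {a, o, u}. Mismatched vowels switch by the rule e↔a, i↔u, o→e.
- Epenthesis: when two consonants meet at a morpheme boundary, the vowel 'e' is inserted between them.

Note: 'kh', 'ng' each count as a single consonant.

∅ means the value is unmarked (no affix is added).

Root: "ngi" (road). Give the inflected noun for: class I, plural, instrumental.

Attach number plural -ang → ngiang.
case = instrumental: zero marking, form stays ngiang.
Attach noun class class I -uv → ngianguv.
Apply vowel harmony: ngianguv → ngiengiv.
Epenthesis: no change.

ngiengiv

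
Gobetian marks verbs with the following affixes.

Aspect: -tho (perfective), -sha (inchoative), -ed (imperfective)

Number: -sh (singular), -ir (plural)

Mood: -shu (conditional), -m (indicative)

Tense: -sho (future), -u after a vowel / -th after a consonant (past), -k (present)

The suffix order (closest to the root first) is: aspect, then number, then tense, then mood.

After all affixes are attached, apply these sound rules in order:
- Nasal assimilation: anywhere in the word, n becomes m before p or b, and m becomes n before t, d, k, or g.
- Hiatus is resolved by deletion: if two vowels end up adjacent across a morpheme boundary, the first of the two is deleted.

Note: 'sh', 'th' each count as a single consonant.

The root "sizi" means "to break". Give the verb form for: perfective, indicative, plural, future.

sizithirshom

Attach aspect perfective -tho → sizitho.
Attach number plural -ir → sizithoir.
Attach tense future -sho → sizithoirsho.
Attach mood indicative -m → sizithoirshom.
Nasal assimilation: no change.
Apply vowel deletion: sizithoirshom → sizithirshom.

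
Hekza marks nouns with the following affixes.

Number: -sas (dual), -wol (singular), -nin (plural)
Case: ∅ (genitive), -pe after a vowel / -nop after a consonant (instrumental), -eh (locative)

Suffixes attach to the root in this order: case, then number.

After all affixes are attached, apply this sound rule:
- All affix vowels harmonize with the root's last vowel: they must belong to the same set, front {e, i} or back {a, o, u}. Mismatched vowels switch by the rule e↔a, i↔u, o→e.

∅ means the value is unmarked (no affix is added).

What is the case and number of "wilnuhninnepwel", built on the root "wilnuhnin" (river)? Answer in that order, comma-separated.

Segment: wilnuhnin-nop-wol.
case: -pe/nop → instrumental.
number: -wol → singular.

instrumental, singular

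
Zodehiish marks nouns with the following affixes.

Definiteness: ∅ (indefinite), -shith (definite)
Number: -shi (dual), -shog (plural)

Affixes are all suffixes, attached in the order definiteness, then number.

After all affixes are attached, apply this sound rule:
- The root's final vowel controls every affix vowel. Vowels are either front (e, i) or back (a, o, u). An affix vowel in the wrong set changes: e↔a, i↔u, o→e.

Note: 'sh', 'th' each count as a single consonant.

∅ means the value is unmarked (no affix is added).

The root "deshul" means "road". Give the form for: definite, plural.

deshulshuthshog

Attach definiteness definite -shith → deshulshith.
Attach number plural -shog → deshulshithshog.
Apply vowel harmony: deshulshithshog → deshulshuthshog.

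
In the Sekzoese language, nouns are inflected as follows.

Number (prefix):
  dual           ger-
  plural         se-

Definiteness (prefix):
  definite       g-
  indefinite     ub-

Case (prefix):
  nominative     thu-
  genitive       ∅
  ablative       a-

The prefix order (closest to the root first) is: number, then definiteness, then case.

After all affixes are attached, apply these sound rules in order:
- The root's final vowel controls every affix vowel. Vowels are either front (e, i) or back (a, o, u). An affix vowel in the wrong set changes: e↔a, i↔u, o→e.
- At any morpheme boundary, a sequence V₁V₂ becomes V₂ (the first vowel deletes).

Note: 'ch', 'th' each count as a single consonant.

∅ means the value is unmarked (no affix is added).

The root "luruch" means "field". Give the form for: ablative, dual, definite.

aggarluruch

Attach number dual ger- → gerluruch.
Attach definiteness definite g- → ggerluruch.
Attach case ablative a- → aggerluruch.
Apply vowel harmony: aggerluruch → aggarluruch.
Vowel deletion: no change.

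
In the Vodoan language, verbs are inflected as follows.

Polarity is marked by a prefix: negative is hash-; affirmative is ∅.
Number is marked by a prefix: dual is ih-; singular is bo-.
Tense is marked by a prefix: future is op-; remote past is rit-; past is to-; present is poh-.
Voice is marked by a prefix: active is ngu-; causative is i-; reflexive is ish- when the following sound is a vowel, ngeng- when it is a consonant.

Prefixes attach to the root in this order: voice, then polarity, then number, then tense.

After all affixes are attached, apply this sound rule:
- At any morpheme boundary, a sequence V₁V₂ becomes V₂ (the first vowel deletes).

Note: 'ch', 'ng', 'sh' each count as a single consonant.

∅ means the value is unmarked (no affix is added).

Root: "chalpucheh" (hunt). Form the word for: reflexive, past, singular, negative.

tobohashngengchalpucheh

Attach voice reflexive ngeng- (before consonant 'ch') → ngengchalpucheh.
Attach polarity negative hash- → hashngengchalpucheh.
Attach number singular bo- → bohashngengchalpucheh.
Attach tense past to- → tobohashngengchalpucheh.
Vowel deletion: no change.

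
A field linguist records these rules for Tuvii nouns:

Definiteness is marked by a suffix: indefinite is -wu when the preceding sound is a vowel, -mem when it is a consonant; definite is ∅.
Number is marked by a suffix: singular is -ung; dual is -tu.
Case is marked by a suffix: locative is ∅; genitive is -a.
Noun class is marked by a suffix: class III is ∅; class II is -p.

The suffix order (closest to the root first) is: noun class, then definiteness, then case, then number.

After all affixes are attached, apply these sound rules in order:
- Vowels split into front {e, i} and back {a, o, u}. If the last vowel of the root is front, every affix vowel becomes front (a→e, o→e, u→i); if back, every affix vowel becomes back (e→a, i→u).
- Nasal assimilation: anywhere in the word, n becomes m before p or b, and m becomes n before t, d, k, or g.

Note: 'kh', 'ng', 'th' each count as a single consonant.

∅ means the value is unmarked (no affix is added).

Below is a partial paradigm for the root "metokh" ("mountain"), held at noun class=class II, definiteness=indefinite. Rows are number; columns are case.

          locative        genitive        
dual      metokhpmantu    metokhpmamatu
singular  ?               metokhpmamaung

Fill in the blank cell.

Attach noun class class II -p → metokhp.
Attach definiteness indefinite -mem (after consonant 'p') → metokhpmem.
case = locative: zero marking, form stays metokhpmem.
Attach number singular -ung → metokhpmemung.
Apply vowel harmony: metokhpmemung → metokhpmamung.
Nasal assimilation: no change.

metokhpmamung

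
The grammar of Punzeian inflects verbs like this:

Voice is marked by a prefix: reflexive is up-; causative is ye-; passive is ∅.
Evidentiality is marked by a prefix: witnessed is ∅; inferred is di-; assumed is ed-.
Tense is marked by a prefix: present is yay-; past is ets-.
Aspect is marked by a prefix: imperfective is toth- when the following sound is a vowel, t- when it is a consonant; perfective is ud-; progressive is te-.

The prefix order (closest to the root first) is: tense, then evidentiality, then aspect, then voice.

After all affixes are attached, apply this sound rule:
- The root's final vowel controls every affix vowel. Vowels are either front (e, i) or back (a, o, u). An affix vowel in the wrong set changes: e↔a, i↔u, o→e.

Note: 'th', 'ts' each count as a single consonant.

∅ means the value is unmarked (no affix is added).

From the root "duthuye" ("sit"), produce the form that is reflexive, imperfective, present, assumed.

Attach tense present yay- → yayduthuye.
Attach evidentiality assumed ed- → edyayduthuye.
Attach aspect imperfective toth- (before vowel 'e') → tothedyayduthuye.
Attach voice reflexive up- → uptothedyayduthuye.
Apply vowel harmony: uptothedyayduthuye → iptethedyeyduthuye.

iptethedyeyduthuye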